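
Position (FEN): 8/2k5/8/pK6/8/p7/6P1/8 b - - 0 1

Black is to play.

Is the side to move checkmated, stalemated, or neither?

neither

Black to move; black king on c7.
In check: no.
Legal moves for Black: Kd8, Kc8, Kb8, Kd7, Kb7, Kd6, a4, a2.
Black has 8 legal moves and is not in check → neither.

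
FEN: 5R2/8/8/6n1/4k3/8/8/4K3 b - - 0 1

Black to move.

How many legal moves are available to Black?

Black to move; king on e4.
In check: no.
Legal moves: Nh7, Nf7, Ne6, Nh3, Nf3+, Ke5, Kd5, Kd4, Ke3, Kd3.
Count: 10.

10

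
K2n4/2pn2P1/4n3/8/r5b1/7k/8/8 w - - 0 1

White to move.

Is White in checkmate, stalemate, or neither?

checkmate

White to move; white king on a8.
In check: yes, from the black rook on a4.
King squares — a7: attacked by Ra4; b7: attacked by Nd8; b8: attacked by Nd7.
Legal moves for White: none.
In check with no legal moves → checkmate.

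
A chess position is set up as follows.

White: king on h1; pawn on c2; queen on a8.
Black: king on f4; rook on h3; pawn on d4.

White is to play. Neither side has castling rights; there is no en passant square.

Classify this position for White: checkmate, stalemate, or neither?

White to move; white king on h1.
In check: yes, from the black rook on h3.
King squares — g1: available; g2: available; h2: attacked by Rh3.
Legal moves for White: Kg2, Kg1.
White is in check but has 2 legal moves → neither.

neither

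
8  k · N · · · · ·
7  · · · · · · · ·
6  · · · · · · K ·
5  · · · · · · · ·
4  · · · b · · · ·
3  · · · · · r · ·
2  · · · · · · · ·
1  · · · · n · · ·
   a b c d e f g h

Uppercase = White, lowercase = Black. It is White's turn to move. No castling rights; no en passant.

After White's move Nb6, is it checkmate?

After Nb6: black king on a8; in check: yes, from the white knight on b6.
Black has 4 legal replies: Kb8, Kb7, Ka7, Bxb6.
In check but a legal move exists → not checkmate.

no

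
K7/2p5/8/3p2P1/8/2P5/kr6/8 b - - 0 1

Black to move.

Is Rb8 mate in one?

no

After Rb8: white king on a8; in check: yes, from the black rook on b8.
White has 2 legal replies: Kxb8, Ka7.
In check but a legal move exists → not checkmate.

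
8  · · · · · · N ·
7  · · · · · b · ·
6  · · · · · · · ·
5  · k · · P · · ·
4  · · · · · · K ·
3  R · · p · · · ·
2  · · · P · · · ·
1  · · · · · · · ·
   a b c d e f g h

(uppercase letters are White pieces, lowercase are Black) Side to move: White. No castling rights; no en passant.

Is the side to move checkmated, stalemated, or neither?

White to move; white king on g4.
In check: no.
Legal moves for White include: Ne7, Nh6, Nf6, Kg5, Kf5, Kh4, Kf4, Kh3, Kg3, Kf3, Ra8, Ra7, Ra6, Ra5+, Ra4, Rxd3, Rc3, Rb3+, ... (list truncated; more exist).
White has legal moves and is not in check → neither.

neither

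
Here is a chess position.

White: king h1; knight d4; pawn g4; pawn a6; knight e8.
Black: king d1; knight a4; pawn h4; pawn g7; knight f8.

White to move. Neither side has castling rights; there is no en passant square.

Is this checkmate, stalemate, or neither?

neither

White to move; white king on h1.
In check: no.
Legal moves for White: Nxg7, Nc7, Nf6, Nd6, Ne6, Nc6, Nf5, Nb5, Nf3, Nb3, Ne2, Nc2, Kh2, Kg2, Kg1, a7, g5.
White has 17 legal moves and is not in check → neither.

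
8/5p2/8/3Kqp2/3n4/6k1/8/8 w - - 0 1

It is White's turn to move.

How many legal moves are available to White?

2

White to move; king on d5.
In check: yes, from the black queen on e5.
Legal moves: Kxe5, Kc4.
Count: 2.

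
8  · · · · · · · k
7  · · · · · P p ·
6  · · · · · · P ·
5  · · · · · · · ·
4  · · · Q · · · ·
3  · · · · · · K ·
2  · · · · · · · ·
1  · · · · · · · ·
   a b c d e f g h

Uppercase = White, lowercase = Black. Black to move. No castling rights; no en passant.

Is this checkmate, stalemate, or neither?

stalemate

Black to move; black king on h8.
In check: no.
King squares — g7: own pawn; h7: attacked by Pg6; g8: attacked by Pf7.
Legal moves for Black: none.
Not in check and no legal moves → stalemate.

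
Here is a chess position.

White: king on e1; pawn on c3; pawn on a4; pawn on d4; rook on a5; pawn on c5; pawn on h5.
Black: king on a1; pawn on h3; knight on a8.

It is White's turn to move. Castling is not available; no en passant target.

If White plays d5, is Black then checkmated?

After d5: black king on a1; in check: no.
Black is not in check, so this cannot be checkmate.

no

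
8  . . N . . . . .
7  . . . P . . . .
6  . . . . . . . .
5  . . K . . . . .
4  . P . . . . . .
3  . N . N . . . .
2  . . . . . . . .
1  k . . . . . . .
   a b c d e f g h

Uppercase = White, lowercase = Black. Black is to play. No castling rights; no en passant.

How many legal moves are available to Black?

2

Black to move; king on a1.
In check: yes, from the white knight on b3.
Legal moves: Ka2, Kb1.
Count: 2.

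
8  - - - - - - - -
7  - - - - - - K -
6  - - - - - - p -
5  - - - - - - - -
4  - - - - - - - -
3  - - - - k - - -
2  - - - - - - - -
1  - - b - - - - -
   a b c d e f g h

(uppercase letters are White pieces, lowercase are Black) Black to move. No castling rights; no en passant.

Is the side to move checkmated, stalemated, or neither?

Black to move; black king on e3.
In check: no.
Legal moves for Black: Kf4, Ke4, Kd4, Kf3, Kd3, Kf2, Ke2, Kd2, Ba3, Bd2, Bb2+, g5.
Black has 12 legal moves and is not in check → neither.

neither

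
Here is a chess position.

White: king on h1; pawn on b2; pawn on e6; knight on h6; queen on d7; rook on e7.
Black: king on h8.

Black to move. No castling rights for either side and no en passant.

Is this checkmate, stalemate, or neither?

Black to move; black king on h8.
In check: no.
King squares — g7: attacked by Re7; h7: attacked by Re7; g8: attacked by Nh6.
Legal moves for Black: none.
Not in check and no legal moves → stalemate.

stalemate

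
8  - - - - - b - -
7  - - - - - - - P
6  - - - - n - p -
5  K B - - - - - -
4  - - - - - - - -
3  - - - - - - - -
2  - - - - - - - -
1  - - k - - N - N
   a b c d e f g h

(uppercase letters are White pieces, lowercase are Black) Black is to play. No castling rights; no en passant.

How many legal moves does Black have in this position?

Black to move; king on c1.
In check: no.
Legal moves: Bg7, Be7, Bh6, Bd6, Bc5, Bb4+, Ba3, Nd8, Ng7, Nc7, Ng5, Nc5, Nf4, Nd4, Kc2, Kb2, Kd1, Kb1, g5.
Count: 19.

19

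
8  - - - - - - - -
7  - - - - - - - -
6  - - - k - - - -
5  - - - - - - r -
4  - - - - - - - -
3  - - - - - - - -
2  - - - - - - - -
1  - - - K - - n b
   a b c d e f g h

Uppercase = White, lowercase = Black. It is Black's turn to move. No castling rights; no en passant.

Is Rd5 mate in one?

no

After Rd5: white king on d1; in check: yes, from the black rook on d5.
White has 3 legal replies: Kc2, Ke1, Kc1.
In check but a legal move exists → not checkmate.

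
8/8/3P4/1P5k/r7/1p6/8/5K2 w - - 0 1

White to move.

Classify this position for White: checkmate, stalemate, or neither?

neither

White to move; white king on f1.
In check: no.
Legal moves for White: Kg2, Kf2, Ke2, Kg1, Ke1, d7, b6.
White has 7 legal moves and is not in check → neither.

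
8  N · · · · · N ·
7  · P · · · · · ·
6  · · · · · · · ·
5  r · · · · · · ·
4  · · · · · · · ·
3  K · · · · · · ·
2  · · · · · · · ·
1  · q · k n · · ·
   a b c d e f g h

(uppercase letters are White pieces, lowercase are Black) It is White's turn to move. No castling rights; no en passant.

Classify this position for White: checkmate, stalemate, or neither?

checkmate

White to move; white king on a3.
In check: yes, from the black rook on a5.
King squares — a2: attacked by Qb1; b2: attacked by Qb1; b3: attacked by Qb1; a4: attacked by Ra5; b4: attacked by Qb1.
Legal moves for White: none.
In check with no legal moves → checkmate.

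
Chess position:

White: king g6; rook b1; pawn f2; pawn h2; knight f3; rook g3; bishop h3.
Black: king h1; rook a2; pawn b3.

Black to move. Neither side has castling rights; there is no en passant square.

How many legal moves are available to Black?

0

Black to move; king on h1.
In check: yes, from the white rook on b1.
Legal moves: none.
Count: 0.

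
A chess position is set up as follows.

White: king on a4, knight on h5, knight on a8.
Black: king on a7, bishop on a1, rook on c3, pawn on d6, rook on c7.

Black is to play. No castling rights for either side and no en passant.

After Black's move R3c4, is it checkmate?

no

After R3c4: white king on a4; in check: yes, from the black rook on c4.
White has 4 legal replies: Kb5, Ka5, Kb3, Ka3.
In check but a legal move exists → not checkmate.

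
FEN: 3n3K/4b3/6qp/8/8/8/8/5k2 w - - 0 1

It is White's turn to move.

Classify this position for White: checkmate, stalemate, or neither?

stalemate

White to move; white king on h8.
In check: no.
King squares — g7: attacked by Qg6; h7: attacked by Qg6; g8: attacked by Qg6.
Legal moves for White: none.
Not in check and no legal moves → stalemate.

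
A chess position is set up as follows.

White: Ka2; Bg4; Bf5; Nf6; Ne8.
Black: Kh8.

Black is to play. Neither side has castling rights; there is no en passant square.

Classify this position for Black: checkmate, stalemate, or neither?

stalemate

Black to move; black king on h8.
In check: no.
King squares — g7: attacked by Ne8; h7: attacked by Bf5; g8: attacked by Nf6.
Legal moves for Black: none.
Not in check and no legal moves → stalemate.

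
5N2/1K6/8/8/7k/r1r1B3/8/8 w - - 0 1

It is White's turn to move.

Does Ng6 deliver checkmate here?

no

After Ng6: black king on h4; in check: yes, from the white knight on g6.
Black has 4 legal replies: Kh5, Kg4, Kh3, Kg3.
In check but a legal move exists → not checkmate.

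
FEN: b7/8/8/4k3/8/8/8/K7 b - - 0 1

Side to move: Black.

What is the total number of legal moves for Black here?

15

Black to move; king on e5.
In check: no.
Legal moves: Bb7, Bc6, Bd5, Be4, Bf3, Bg2, Bh1, Kf6, Ke6, Kd6, Kf5, Kd5, Kf4, Ke4, Kd4.
Count: 15.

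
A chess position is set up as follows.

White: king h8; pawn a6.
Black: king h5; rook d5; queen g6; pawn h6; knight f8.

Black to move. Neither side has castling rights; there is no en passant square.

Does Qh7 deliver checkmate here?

After Qh7: white king on h8; in check: yes, from the black queen on h7.
King squares — g7: attacked by Qh7; h7: attacked by Nf8; g8: attacked by Qh7.
White has no legal moves → checkmate.

yes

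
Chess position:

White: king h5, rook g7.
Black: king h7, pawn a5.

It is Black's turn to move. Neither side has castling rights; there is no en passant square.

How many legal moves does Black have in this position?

Black to move; king on h7.
In check: yes, from the white rook on g7.
Legal moves: Kh8, Kxg7.
Count: 2.

2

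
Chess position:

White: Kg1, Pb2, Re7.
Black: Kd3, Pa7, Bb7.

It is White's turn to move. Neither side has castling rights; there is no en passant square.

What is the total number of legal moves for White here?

White to move; king on g1.
In check: no.
Legal moves: Re8, Rh7, Rg7, Rf7, Rd7+, Rc7, Rxb7, Re6, Re5, Re4, Re3+, Re2, Re1, Kh2, Kf2, Kf1, b3, b4.
Count: 18.

18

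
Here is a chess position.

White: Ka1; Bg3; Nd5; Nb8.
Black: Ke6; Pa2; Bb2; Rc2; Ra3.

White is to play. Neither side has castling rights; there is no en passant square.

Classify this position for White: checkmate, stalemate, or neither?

White to move; white king on a1.
In check: yes, from the black bishop on b2.
King squares — b1: attacked by Pa2; a2: attacked by Ra3; b2: attacked by Rc2.
Legal moves for White: none.
In check with no legal moves → checkmate.

checkmate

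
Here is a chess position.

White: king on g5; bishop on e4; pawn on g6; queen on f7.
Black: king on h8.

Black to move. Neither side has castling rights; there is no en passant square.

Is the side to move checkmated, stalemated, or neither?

stalemate

Black to move; black king on h8.
In check: no.
King squares — g7: attacked by Qf7; h7: attacked by Pg6; g8: attacked by Qf7.
Legal moves for Black: none.
Not in check and no legal moves → stalemate.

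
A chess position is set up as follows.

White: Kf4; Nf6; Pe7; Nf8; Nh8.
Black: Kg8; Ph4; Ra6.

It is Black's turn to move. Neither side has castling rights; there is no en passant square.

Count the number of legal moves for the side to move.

3

Black to move; king on g8.
In check: yes, from the white knight on f6.
Legal moves: Kxh8, Kg7, Rxf6+.
Count: 3.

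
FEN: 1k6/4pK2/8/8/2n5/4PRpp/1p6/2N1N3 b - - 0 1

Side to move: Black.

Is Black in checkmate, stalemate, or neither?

Black to move; black king on b8.
In check: no.
Legal moves for Black include: Kc8, Ka8, Kc7, Kb7, Ka7, Nd6+, Nb6, Ne5+, Na5, Nxe3, Na3, Nd2, bxc1=Q, bxc1=R, bxc1=B, bxc1=N, e6, h2, ... (list truncated; more exist).
Black has legal moves and is not in check → neither.

neither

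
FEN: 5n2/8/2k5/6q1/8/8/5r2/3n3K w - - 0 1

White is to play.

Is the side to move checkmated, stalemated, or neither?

White to move; white king on h1.
In check: no.
King squares — g1: attacked by Qg5; g2: attacked by Rf2; h2: attacked by Rf2.
Legal moves for White: none.
Not in check and no legal moves → stalemate.

stalemate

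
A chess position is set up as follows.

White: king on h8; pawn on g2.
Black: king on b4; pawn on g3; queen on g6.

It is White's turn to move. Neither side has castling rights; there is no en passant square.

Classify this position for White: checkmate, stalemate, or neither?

White to move; white king on h8.
In check: no.
King squares — g7: attacked by Qg6; h7: attacked by Qg6; g8: attacked by Qg6.
Legal moves for White: none.
Not in check and no legal moves → stalemate.

stalemate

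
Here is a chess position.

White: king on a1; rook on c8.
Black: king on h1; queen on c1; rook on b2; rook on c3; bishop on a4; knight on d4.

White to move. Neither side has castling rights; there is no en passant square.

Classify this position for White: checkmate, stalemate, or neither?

White to move; white king on a1.
In check: yes, from the black queen on c1.
King squares — b1: attacked by Qc1; a2: attacked by Rb2; b2: attacked by Qc1.
Legal moves for White: none.
In check with no legal moves → checkmate.

checkmate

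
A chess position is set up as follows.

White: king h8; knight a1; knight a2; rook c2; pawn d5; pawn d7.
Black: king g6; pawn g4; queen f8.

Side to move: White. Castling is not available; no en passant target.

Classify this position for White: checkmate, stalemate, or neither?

White to move; white king on h8.
In check: yes, from the black queen on f8.
King squares — g7: attacked by Kg6; h7: attacked by Kg6; g8: attacked by Qf8.
Legal moves for White: none.
In check with no legal moves → checkmate.

checkmate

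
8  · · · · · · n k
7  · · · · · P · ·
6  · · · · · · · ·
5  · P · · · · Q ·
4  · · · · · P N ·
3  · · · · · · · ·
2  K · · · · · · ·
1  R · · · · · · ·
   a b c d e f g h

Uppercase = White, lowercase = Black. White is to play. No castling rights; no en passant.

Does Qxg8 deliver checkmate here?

yes

After Qxg8: black king on h8; in check: yes, from the white queen on g8.
King squares — g7: attacked by Qg8; h7: attacked by Qg8; g8: attacked by Pf7.
Black has no legal moves → checkmate.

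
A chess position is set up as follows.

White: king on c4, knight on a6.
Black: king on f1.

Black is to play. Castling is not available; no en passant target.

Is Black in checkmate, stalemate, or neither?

Black to move; black king on f1.
In check: no.
Legal moves for Black: Kg2, Kf2, Ke2, Kg1, Ke1.
Black has 5 legal moves and is not in check → neither.

neither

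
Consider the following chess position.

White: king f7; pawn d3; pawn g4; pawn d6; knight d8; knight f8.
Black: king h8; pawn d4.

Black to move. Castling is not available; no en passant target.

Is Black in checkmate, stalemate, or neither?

stalemate

Black to move; black king on h8.
In check: no.
King squares — g7: attacked by Kf7; h7: attacked by Nf8; g8: attacked by Kf7.
Legal moves for Black: none.
Not in check and no legal moves → stalemate.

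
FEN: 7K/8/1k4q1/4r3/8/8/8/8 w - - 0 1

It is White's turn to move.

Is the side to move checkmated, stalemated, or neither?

White to move; white king on h8.
In check: no.
King squares — g7: attacked by Qg6; h7: attacked by Qg6; g8: attacked by Qg6.
Legal moves for White: none.
Not in check and no legal moves → stalemate.

stalemate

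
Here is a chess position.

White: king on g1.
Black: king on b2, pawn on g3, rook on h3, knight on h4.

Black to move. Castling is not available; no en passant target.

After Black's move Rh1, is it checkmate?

After Rh1: white king on g1; in check: yes, from the black rook on h1.
White has 1 legal reply: Kxh1.
In check but a legal move exists → not checkmate.

no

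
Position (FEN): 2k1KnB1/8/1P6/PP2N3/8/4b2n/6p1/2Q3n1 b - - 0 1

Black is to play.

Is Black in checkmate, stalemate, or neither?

Black to move; black king on c8.
In check: yes, from the white queen on c1.
King squares — b7: available; c7: attacked by Qc1; d7: attacked by Ne5; b8: available; d8: attacked by Ke8.
Legal moves for Black: Kb8, Kb7, Bc5, Bxc1.
Black is in check but has 4 legal moves → neither.

neither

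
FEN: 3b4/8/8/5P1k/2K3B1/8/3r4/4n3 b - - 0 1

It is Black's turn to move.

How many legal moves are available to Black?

Black to move; king on h5.
In check: yes, from the white bishop on g4.
Legal moves: Kh6, Kg5, Kh4, Kxg4.
Count: 4.

4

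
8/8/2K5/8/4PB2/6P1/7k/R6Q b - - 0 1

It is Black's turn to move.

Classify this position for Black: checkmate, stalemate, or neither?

checkmate

Black to move; black king on h2.
In check: yes, from the white queen on h1.
King squares — g1: attacked by Ra1; h1: attacked by Ra1; g2: attacked by Qh1; g3: attacked by Bf4; h3: attacked by Qh1.
Legal moves for Black: none.
In check with no legal moves → checkmate.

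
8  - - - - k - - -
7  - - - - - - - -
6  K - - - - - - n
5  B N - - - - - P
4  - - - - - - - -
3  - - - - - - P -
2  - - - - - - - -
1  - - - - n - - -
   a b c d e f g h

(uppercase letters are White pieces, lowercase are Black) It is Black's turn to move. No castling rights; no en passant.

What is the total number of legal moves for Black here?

12

Black to move; king on e8.
In check: no.
Legal moves: Kf8, Kf7, Ke7, Kd7, Ng8, Nf7, Nf5, Ng4, Nf3, Nd3, Ng2, Nc2.
Count: 12.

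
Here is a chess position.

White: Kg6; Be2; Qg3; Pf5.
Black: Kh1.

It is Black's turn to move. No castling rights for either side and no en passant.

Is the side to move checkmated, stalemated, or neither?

stalemate

Black to move; black king on h1.
In check: no.
King squares — g1: attacked by Qg3; g2: attacked by Qg3; h2: attacked by Qg3.
Legal moves for Black: none.
Not in check and no legal moves → stalemate.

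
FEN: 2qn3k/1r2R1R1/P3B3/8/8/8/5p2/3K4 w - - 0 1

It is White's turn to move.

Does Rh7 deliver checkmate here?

yes

After Rh7: black king on h8; in check: yes, from the white rook on h7.
King squares — g7: attacked by Re7; h7: attacked by Re7; g8: attacked by Be6.
Black has no legal moves → checkmate.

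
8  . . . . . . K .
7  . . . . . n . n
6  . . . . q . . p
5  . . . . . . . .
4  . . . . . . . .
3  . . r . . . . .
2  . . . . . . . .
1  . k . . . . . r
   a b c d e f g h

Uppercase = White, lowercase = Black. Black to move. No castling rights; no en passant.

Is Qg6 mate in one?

After Qg6: white king on g8; in check: yes, from the black queen on g6.
King squares — f7: attacked by Qg6; g7: attacked by Qg6; h7: attacked by Qg6; f8: attacked by Nh7; h8: attacked by Nf7.
White has no legal moves → checkmate.

yes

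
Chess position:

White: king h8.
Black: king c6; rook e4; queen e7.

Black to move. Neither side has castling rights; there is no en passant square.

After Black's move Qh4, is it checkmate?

no

After Qh4: white king on h8; in check: yes, from the black queen on h4.
White has 2 legal replies: Kg8, Kg7.
In check but a legal move exists → not checkmate.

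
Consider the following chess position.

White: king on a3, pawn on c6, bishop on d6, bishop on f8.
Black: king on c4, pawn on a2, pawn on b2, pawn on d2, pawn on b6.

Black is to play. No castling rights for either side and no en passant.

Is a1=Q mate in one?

After a1=Q: white king on a3; in check: yes, from the black queen on a1.
King squares — a2: attacked by Qa1; b2: attacked by Qa1; b3: attacked by Kc4; a4: attacked by Qa1; b4: attacked by Kc4.
White has no legal moves → checkmate.

yes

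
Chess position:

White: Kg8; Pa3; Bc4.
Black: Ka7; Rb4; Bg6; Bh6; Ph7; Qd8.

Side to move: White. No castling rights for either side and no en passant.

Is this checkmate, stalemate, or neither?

checkmate

White to move; white king on g8.
In check: yes, from the black queen on d8.
King squares — f7: attacked by Bg6; g7: attacked by Bh6; h7: attacked by Bg6; f8: attacked by Bh6; h8: attacked by Qd8.
Legal moves for White: none.
In check with no legal moves → checkmate.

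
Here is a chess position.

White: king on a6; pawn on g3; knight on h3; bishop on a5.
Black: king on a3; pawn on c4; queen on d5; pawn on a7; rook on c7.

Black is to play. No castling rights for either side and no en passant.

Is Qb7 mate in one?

After Qb7: white king on a6; in check: yes, from the black queen on b7.
King squares — a5: own bishop; b5: attacked by Qb7; b6: attacked by Pa7; a7: attacked by Qb7; b7: attacked by Rc7.
White has no legal moves → checkmate.

yes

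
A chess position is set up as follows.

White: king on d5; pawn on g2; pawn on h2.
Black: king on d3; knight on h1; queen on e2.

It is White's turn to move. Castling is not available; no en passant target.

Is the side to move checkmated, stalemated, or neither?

neither

White to move; white king on d5.
In check: no.
Legal moves for White: Kd6, Kc6, Kc5, h3, g3, h4, g4.
White has 7 legal moves and is not in check → neither.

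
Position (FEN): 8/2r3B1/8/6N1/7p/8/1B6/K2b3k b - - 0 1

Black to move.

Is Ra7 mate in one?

After Ra7: white king on a1; in check: yes, from the black rook on a7.
White has 2 legal replies: Kb1, Ba3.
In check but a legal move exists → not checkmate.

no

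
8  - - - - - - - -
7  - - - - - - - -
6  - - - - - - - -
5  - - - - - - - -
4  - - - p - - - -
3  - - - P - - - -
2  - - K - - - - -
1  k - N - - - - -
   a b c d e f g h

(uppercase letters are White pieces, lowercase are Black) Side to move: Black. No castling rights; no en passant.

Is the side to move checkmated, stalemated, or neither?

Black to move; black king on a1.
In check: no.
King squares — b1: attacked by Kc2; a2: attacked by Nc1; b2: attacked by Kc2.
Legal moves for Black: none.
Not in check and no legal moves → stalemate.

stalemate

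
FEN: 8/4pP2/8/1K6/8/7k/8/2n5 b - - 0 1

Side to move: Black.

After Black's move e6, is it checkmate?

After e6: white king on b5; in check: no.
White is not in check, so this cannot be checkmate.

no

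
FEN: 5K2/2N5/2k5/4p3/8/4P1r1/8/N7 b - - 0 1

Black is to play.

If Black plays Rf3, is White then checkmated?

no

After Rf3: white king on f8; in check: yes, from the black rook on f3.
White has 4 legal replies: Kg8, Ke8, Kg7, Ke7.
In check but a legal move exists → not checkmate.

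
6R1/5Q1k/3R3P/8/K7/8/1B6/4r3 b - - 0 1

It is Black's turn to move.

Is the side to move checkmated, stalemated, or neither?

checkmate

Black to move; black king on h7.
In check: yes, from the white queen on f7.
King squares — g6: attacked by Rd6; h6: attacked by Rd6; g7: attacked by Bb2; g8: attacked by Qf7; h8: attacked by Bb2.
Legal moves for Black: none.
In check with no legal moves → checkmate.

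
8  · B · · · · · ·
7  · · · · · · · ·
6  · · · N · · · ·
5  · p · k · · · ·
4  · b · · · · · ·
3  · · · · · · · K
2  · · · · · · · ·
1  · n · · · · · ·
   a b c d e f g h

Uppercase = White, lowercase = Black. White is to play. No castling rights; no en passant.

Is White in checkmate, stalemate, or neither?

neither

White to move; white king on h3.
In check: no.
Legal moves for White: Bc7, Ba7, Ne8, Nc8, Nf7, Nb7, Nf5, Nxb5, Ne4, Nc4, Kh4, Kg4, Kg3, Kh2, Kg2.
White has 15 legal moves and is not in check → neither.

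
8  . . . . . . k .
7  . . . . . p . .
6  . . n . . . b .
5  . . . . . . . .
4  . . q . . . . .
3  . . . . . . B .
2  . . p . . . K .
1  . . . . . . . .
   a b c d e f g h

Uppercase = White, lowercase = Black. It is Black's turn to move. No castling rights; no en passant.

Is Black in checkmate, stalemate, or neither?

Black to move; black king on g8.
In check: no.
Legal moves for Black include: Kh8, Kf8, Kh7, Kg7, Bh7, Bh5, Bf5, Be4+, Bd3, Nd8, Nb8, Ne7, Na7, Ne5, Na5, Nd4, Nb4, Qe6, ... (list truncated; more exist).
Black has legal moves and is not in check → neither.

neither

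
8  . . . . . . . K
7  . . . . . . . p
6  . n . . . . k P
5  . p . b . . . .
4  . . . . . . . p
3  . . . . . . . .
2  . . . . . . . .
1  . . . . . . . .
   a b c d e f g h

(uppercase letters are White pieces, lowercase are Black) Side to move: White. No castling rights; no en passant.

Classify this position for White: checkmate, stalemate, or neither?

White to move; white king on h8.
In check: no.
King squares — g7: attacked by Kg6; h7: attacked by Kg6; g8: attacked by Bd5.
Legal moves for White: none.
Not in check and no legal moves → stalemate.

stalemate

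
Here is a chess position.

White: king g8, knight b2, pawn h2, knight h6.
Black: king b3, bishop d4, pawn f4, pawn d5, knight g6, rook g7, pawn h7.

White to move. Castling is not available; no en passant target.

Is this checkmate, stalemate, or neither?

White to move; white king on g8.
In check: yes, from the black rook on g7.
King squares — f7: attacked by Rg7; g7: attacked by Bd4; h7: attacked by Rg7; f8: attacked by Ng6; h8: attacked by Ng6.
Legal moves for White: none.
In check with no legal moves → checkmate.

checkmate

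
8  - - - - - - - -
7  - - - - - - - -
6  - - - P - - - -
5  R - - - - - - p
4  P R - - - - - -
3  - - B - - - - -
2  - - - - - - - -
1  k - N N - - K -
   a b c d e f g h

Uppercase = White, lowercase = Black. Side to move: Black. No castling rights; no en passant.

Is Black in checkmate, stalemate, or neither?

checkmate

Black to move; black king on a1.
In check: yes, from the white bishop on c3.
King squares — b1: attacked by Rb4; a2: attacked by Nc1; b2: attacked by Nd1.
Legal moves for Black: none.
In check with no legal moves → checkmate.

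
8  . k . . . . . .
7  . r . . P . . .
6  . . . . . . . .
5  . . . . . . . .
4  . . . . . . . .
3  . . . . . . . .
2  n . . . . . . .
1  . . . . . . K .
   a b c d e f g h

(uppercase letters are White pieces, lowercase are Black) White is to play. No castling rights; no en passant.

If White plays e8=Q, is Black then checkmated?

After e8=Q: black king on b8; in check: yes, from the white queen on e8.
Black has 2 legal replies: Kc7, Ka7.
In check but a legal move exists → not checkmate.

no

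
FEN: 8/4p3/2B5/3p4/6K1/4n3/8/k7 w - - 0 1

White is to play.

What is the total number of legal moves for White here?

7

White to move; king on g4.
In check: yes, from the black knight on e3.
Legal moves: Kh5, Kg5, Kh4, Kf4, Kh3, Kg3, Kf3.
Count: 7.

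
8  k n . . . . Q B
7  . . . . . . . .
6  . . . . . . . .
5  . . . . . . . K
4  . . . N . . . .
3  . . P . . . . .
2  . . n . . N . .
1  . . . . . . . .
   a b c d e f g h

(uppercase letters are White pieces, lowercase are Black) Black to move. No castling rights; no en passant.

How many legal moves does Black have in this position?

Black to move; king on a8.
In check: no.
Legal moves: Kb7, Ka7, Nxd4, Nb4, Ne3, Na3, Ne1, Na1.
Count: 8.

8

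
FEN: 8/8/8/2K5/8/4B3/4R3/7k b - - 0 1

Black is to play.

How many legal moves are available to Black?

Black to move; king on h1.
In check: no.
Legal moves: none.
Count: 0.

0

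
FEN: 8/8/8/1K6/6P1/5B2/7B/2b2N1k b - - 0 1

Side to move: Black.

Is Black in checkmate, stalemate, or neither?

Black to move; black king on h1.
In check: yes, from the white bishop on f3.
King squares — g1: attacked by Bh2; g2: attacked by Bf3; h2: attacked by Nf1.
Legal moves for Black: none.
In check with no legal moves → checkmate.

checkmate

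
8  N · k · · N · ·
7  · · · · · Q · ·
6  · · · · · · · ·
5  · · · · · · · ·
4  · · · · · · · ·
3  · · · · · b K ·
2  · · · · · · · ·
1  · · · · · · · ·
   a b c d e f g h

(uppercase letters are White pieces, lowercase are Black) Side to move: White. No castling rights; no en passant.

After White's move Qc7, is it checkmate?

yes

After Qc7: black king on c8; in check: yes, from the white queen on c7.
King squares — b7: attacked by Qc7; c7: attacked by Na8; d7: attacked by Qc7; b8: attacked by Qc7; d8: attacked by Qc7.
Black has no legal moves → checkmate.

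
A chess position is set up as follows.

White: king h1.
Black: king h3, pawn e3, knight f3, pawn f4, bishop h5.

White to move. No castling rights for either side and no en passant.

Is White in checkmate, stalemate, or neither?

stalemate

White to move; white king on h1.
In check: no.
King squares — g1: attacked by Nf3; g2: attacked by Kh3; h2: attacked by Nf3.
Legal moves for White: none.
Not in check and no legal moves → stalemate.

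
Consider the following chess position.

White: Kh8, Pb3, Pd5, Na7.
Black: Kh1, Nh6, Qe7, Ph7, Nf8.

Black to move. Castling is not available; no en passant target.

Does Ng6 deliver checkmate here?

After Ng6: white king on h8; in check: yes, from the black knight on g6.
King squares — g7: attacked by Qe7; h7: attacked by Qe7; g8: attacked by Nh6.
White has no legal moves → checkmate.

yes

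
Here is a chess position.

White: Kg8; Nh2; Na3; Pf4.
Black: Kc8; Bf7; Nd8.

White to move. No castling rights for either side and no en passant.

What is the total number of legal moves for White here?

4

White to move; king on g8.
In check: yes, from the black bishop on f7.
Legal moves: Kh8, Kf8, Kh7, Kg7.
Count: 4.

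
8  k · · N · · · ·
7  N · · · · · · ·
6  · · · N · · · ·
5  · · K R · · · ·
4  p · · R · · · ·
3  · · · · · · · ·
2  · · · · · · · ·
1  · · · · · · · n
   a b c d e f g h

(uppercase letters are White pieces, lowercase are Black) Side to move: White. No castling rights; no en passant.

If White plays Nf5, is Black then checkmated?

no

After Nf5: black king on a8; in check: no.
Black is not in check, so this cannot be checkmate.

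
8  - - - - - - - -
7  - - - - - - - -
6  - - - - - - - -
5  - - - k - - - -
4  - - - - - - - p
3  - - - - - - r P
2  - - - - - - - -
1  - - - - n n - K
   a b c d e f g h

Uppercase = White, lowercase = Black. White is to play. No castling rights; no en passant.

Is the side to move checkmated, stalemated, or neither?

White to move; white king on h1.
In check: no.
King squares — g1: attacked by Rg3; g2: attacked by Ne1; h2: attacked by Nf1.
Legal moves for White: none.
Not in check and no legal moves → stalemate.

stalemate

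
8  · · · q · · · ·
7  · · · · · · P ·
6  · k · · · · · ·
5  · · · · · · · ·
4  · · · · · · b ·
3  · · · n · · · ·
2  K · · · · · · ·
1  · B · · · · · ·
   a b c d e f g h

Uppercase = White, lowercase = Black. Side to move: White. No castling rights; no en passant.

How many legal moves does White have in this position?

9

White to move; king on a2.
In check: no.
Legal moves: Kb3, Ka3, Ka1, Bxd3, Bc2, g8=Q, g8=R, g8=B, g8=N.
Count: 9.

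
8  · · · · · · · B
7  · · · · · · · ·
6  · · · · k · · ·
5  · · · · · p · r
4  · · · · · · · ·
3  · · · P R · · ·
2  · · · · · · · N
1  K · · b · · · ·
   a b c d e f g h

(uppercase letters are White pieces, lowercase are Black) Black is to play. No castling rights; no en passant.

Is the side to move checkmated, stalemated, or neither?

neither

Black to move; black king on e6.
In check: yes, from the white rook on e3.
Legal moves for Black: Kf7, Kd7, Kd6, Kd5.
Black is in check but has 4 legal moves → neither.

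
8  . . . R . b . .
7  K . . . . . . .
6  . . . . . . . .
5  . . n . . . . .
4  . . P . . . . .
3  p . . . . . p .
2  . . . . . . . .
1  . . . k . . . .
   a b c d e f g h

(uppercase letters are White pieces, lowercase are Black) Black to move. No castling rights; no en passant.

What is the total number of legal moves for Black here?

7

Black to move; king on d1.
In check: yes, from the white rook on d8.
Legal moves: Ke2, Kc2, Ke1, Kc1, Bd6, Nd7, Nd3.
Count: 7.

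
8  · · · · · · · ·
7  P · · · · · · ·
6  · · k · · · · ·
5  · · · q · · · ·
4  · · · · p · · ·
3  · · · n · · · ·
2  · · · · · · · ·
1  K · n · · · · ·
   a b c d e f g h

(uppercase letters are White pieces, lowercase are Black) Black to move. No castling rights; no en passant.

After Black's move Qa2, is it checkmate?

After Qa2: white king on a1; in check: yes, from the black queen on a2.
King squares — b1: attacked by Qa2; a2: attacked by Nc1; b2: attacked by Qa2.
White has no legal moves → checkmate.

yes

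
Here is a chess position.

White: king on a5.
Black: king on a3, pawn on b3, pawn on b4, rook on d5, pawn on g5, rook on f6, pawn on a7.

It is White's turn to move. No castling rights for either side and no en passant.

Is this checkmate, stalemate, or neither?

checkmate

White to move; white king on a5.
In check: yes, from the black rook on d5.
King squares — a4: attacked by Ka3; b4: attacked by Ka3; b5: attacked by Rd5; a6: attacked by Rf6; b6: attacked by Rf6.
Legal moves for White: none.
In check with no legal moves → checkmate.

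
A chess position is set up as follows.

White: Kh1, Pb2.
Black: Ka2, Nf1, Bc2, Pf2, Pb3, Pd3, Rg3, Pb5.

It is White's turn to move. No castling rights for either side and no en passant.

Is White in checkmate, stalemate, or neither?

White to move; white king on h1.
In check: no.
King squares — g1: attacked by Pf2; g2: attacked by Rg3; h2: attacked by Nf1.
Legal moves for White: none.
Not in check and no legal moves → stalemate.

stalemate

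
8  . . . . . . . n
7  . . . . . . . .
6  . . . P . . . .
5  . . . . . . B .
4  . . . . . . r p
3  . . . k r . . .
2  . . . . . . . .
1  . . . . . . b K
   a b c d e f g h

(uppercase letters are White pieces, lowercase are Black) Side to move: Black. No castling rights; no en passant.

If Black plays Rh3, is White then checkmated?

yes

After Rh3: white king on h1; in check: yes, from the black rook on h3.
King squares — g1: attacked by Rg4; g2: attacked by Rg4; h2: attacked by Bg1.
White has no legal moves → checkmate.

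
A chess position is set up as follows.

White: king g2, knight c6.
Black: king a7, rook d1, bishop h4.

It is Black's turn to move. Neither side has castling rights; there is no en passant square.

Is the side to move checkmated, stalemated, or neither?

Black to move; black king on a7.
In check: yes, from the white knight on c6.
King squares — a6: available; b6: available; b7: available; a8: available; b8: attacked by Nc6.
Legal moves for Black: Ka8, Kb7, Kb6, Ka6.
Black is in check but has 4 legal moves → neither.

neither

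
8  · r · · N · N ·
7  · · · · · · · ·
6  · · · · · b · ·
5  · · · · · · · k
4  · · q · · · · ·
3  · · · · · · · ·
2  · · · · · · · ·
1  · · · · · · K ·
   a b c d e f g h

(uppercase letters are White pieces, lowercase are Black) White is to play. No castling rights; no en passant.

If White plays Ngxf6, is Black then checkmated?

no

After Ngxf6: black king on h5; in check: yes, from the white knight on f6.
Black has 4 legal replies: Kh6, Kg6, Kg5, Kh4.
In check but a legal move exists → not checkmate.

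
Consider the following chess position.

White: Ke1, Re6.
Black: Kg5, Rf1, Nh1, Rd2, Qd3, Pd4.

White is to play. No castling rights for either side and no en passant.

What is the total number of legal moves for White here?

White to move; king on e1.
In check: yes, from the black rook on f1.
Legal moves: none.
Count: 0.

0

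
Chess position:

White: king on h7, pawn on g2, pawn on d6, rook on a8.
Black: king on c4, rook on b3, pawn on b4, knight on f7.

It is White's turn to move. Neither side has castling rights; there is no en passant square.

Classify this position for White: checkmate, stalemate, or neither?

White to move; white king on h7.
In check: no.
Legal moves for White include: Rh8, Rg8, Rf8, Re8, Rd8, Rc8+, Rb8, Ra7, Ra6, Ra5, Ra4, Ra3, Ra2, Ra1, Kg8, Kg7, Kg6, d7, ... (list truncated; more exist).
White has legal moves and is not in check → neither.

neither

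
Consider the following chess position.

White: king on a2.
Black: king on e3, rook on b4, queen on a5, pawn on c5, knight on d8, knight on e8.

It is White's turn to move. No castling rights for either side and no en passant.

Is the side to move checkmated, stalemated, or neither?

White to move; white king on a2.
In check: yes, from the black queen on a5.
King squares — a1: attacked by Qa5; b1: attacked by Rb4; b2: attacked by Rb4; a3: attacked by Qa5; b3: attacked by Rb4.
Legal moves for White: none.
In check with no legal moves → checkmate.

checkmate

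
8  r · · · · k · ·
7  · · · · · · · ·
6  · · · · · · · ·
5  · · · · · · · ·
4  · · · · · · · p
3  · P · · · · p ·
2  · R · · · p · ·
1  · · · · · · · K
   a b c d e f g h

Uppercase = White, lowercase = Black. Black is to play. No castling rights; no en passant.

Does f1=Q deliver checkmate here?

yes

After f1=Q: white king on h1; in check: yes, from the black queen on f1.
King squares — g1: attacked by Qf1; g2: attacked by Qf1; h2: attacked by Pg3.
White has no legal moves → checkmate.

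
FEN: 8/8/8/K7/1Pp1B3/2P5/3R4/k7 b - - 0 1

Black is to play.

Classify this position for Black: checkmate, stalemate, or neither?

Black to move; black king on a1.
In check: no.
King squares — b1: attacked by Be4; a2: attacked by Rd2; b2: attacked by Rd2.
Legal moves for Black: none.
Not in check and no legal moves → stalemate.

stalemate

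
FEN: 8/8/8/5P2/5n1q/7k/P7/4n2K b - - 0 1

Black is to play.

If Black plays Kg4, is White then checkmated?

no

After Kg4: white king on h1; in check: yes, from the black queen on h4.
White has 1 legal reply: Kg1.
In check but a legal move exists → not checkmate.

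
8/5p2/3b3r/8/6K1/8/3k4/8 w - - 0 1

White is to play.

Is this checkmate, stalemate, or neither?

White to move; white king on g4.
In check: no.
Legal moves for White: Kg5, Kf5, Kf3.
White has 3 legal moves and is not in check → neither.

neither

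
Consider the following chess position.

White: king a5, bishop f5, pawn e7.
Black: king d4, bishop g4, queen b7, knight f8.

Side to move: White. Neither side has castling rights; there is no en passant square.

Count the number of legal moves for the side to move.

White to move; king on a5.
In check: no.
Legal moves: Bc8, Bh7, Bd7, Bg6, Be6, Bxg4, Be4, Bd3, Bc2, Bb1, Ka4, exf8=Q, exf8=R, exf8=B, exf8=N, e8=Q, e8=R, e8=B, e8=N.
Count: 19.

19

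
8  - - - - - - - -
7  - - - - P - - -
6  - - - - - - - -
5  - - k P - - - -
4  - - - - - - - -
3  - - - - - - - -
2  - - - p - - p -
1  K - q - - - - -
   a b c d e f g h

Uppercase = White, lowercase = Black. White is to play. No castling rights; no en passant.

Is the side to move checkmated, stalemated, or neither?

neither

White to move; white king on a1.
In check: yes, from the black queen on c1.
Legal moves for White: Ka2.
White is in check but has 1 legal move → neither.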